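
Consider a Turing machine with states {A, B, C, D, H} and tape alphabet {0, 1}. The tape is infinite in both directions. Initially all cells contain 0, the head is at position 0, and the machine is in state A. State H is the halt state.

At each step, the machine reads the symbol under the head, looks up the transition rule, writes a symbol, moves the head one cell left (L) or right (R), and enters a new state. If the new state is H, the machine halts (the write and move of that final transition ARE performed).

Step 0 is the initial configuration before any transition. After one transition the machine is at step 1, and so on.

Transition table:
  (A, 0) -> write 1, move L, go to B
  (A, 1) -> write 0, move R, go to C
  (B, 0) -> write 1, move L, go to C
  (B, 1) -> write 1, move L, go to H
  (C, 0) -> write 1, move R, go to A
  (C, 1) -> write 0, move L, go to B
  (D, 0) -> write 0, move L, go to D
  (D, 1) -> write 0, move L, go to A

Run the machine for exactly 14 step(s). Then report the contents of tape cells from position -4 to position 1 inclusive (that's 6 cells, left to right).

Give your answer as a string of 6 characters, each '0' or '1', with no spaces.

Step 1: in state A at pos 0, read 0 -> (A,0)->write 1,move L,goto B. Now: state=B, head=-1, tape[-2..1]=0010 (head:  ^)
Step 2: in state B at pos -1, read 0 -> (B,0)->write 1,move L,goto C. Now: state=C, head=-2, tape[-3..1]=00110 (head:  ^)
Step 3: in state C at pos -2, read 0 -> (C,0)->write 1,move R,goto A. Now: state=A, head=-1, tape[-3..1]=01110 (head:   ^)
Step 4: in state A at pos -1, read 1 -> (A,1)->write 0,move R,goto C. Now: state=C, head=0, tape[-3..1]=01010 (head:    ^)
Step 5: in state C at pos 0, read 1 -> (C,1)->write 0,move L,goto B. Now: state=B, head=-1, tape[-3..1]=01000 (head:   ^)
Step 6: in state B at pos -1, read 0 -> (B,0)->write 1,move L,goto C. Now: state=C, head=-2, tape[-3..1]=01100 (head:  ^)
Step 7: in state C at pos -2, read 1 -> (C,1)->write 0,move L,goto B. Now: state=B, head=-3, tape[-4..1]=000100 (head:  ^)
Step 8: in state B at pos -3, read 0 -> (B,0)->write 1,move L,goto C. Now: state=C, head=-4, tape[-5..1]=0010100 (head:  ^)
Step 9: in state C at pos -4, read 0 -> (C,0)->write 1,move R,goto A. Now: state=A, head=-3, tape[-5..1]=0110100 (head:   ^)
Step 10: in state A at pos -3, read 1 -> (A,1)->write 0,move R,goto C. Now: state=C, head=-2, tape[-5..1]=0100100 (head:    ^)
Step 11: in state C at pos -2, read 0 -> (C,0)->write 1,move R,goto A. Now: state=A, head=-1, tape[-5..1]=0101100 (head:     ^)
Step 12: in state A at pos -1, read 1 -> (A,1)->write 0,move R,goto C. Now: state=C, head=0, tape[-5..1]=0101000 (head:      ^)
Step 13: in state C at pos 0, read 0 -> (C,0)->write 1,move R,goto A. Now: state=A, head=1, tape[-5..2]=01010100 (head:       ^)
Step 14: in state A at pos 1, read 0 -> (A,0)->write 1,move L,goto B. Now: state=B, head=0, tape[-5..2]=01010110 (head:      ^)

Answer: 101011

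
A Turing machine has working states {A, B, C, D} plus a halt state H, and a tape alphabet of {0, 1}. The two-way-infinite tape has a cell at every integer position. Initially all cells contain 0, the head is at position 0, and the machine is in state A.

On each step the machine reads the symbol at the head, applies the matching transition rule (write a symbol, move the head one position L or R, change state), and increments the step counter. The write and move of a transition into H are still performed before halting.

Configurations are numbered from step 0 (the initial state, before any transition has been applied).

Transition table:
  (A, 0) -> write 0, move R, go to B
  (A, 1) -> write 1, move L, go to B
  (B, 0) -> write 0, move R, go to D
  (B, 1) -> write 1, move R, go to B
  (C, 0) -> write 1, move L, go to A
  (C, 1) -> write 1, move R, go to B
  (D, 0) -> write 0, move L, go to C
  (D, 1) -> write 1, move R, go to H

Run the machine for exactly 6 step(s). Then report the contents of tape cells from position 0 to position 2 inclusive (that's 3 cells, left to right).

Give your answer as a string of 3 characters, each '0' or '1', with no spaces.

Answer: 010

Derivation:
Step 1: in state A at pos 0, read 0 -> (A,0)->write 0,move R,goto B. Now: state=B, head=1, tape[-1..2]=0000 (head:   ^)
Step 2: in state B at pos 1, read 0 -> (B,0)->write 0,move R,goto D. Now: state=D, head=2, tape[-1..3]=00000 (head:    ^)
Step 3: in state D at pos 2, read 0 -> (D,0)->write 0,move L,goto C. Now: state=C, head=1, tape[-1..3]=00000 (head:   ^)
Step 4: in state C at pos 1, read 0 -> (C,0)->write 1,move L,goto A. Now: state=A, head=0, tape[-1..3]=00100 (head:  ^)
Step 5: in state A at pos 0, read 0 -> (A,0)->write 0,move R,goto B. Now: state=B, head=1, tape[-1..3]=00100 (head:   ^)
Step 6: in state B at pos 1, read 1 -> (B,1)->write 1,move R,goto B. Now: state=B, head=2, tape[-1..3]=00100 (head:    ^)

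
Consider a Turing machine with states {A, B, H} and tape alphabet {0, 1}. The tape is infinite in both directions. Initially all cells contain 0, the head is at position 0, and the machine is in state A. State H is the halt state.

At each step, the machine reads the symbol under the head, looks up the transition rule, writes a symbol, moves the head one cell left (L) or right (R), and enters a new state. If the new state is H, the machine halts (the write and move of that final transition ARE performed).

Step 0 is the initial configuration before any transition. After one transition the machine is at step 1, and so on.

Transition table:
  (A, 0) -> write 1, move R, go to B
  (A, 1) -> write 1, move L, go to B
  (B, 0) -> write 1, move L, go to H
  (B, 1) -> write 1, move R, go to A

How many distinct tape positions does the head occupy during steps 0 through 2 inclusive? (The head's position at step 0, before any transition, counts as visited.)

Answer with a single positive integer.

Step 1: in state A at pos 0, read 0 -> (A,0)->write 1,move R,goto B. Now: state=B, head=1, tape[-1..2]=0100 (head:   ^)
Step 2: in state B at pos 1, read 0 -> (B,0)->write 1,move L,goto H. Now: state=H, head=0, tape[-1..2]=0110 (head:  ^)
Head positions at steps 0..2: starting at 0, distinct positions visited = {0, 1} -> 2 position(s)

Answer: 2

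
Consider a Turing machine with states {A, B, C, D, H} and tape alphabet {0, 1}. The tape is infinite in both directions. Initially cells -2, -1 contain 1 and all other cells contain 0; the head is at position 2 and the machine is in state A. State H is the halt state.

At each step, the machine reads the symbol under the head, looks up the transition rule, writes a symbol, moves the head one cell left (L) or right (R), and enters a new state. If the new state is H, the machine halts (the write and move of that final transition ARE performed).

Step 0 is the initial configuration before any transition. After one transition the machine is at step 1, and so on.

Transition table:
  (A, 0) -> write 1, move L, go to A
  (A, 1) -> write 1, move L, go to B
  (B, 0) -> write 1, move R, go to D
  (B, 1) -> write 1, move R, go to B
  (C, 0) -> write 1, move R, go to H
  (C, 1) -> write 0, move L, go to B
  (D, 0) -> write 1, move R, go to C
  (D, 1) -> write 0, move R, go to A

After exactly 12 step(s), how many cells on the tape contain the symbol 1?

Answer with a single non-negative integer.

Answer: 8

Derivation:
Step 1: in state A at pos 2, read 0 -> (A,0)->write 1,move L,goto A. Now: state=A, head=1, tape[-3..3]=0110010 (head:     ^)
Step 2: in state A at pos 1, read 0 -> (A,0)->write 1,move L,goto A. Now: state=A, head=0, tape[-3..3]=0110110 (head:    ^)
Step 3: in state A at pos 0, read 0 -> (A,0)->write 1,move L,goto A. Now: state=A, head=-1, tape[-3..3]=0111110 (head:   ^)
Step 4: in state A at pos -1, read 1 -> (A,1)->write 1,move L,goto B. Now: state=B, head=-2, tape[-3..3]=0111110 (head:  ^)
Step 5: in state B at pos -2, read 1 -> (B,1)->write 1,move R,goto B. Now: state=B, head=-1, tape[-3..3]=0111110 (head:   ^)
Step 6: in state B at pos -1, read 1 -> (B,1)->write 1,move R,goto B. Now: state=B, head=0, tape[-3..3]=0111110 (head:    ^)
Step 7: in state B at pos 0, read 1 -> (B,1)->write 1,move R,goto B. Now: state=B, head=1, tape[-3..3]=0111110 (head:     ^)
Step 8: in state B at pos 1, read 1 -> (B,1)->write 1,move R,goto B. Now: state=B, head=2, tape[-3..3]=0111110 (head:      ^)
Step 9: in state B at pos 2, read 1 -> (B,1)->write 1,move R,goto B. Now: state=B, head=3, tape[-3..4]=01111100 (head:       ^)
Step 10: in state B at pos 3, read 0 -> (B,0)->write 1,move R,goto D. Now: state=D, head=4, tape[-3..5]=011111100 (head:        ^)
Step 11: in state D at pos 4, read 0 -> (D,0)->write 1,move R,goto C. Now: state=C, head=5, tape[-3..6]=0111111100 (head:         ^)
Step 12: in state C at pos 5, read 0 -> (C,0)->write 1,move R,goto H. Now: state=H, head=6, tape[-3..7]=01111111100 (head:          ^)
Cells containing 1 after step 12: {-2, -1, 0, 1, 2, 3, 4, 5} -> 8 cell(s)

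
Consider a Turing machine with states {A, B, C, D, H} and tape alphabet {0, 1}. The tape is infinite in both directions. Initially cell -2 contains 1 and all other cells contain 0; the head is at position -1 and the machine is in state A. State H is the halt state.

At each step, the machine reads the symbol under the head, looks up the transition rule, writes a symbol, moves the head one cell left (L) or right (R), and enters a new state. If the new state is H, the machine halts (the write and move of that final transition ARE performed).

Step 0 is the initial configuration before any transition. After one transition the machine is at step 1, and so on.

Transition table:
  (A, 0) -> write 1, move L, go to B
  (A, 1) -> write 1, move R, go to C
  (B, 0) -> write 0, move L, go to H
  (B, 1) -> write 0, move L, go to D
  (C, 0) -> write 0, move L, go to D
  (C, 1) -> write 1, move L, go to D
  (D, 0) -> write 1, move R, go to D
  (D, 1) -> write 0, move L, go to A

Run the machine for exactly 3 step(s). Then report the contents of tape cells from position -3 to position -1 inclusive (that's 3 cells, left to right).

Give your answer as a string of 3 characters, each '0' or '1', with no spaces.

Step 1: in state A at pos -1, read 0 -> (A,0)->write 1,move L,goto B. Now: state=B, head=-2, tape[-3..0]=0110 (head:  ^)
Step 2: in state B at pos -2, read 1 -> (B,1)->write 0,move L,goto D. Now: state=D, head=-3, tape[-4..0]=00010 (head:  ^)
Step 3: in state D at pos -3, read 0 -> (D,0)->write 1,move R,goto D. Now: state=D, head=-2, tape[-4..0]=01010 (head:   ^)

Answer: 101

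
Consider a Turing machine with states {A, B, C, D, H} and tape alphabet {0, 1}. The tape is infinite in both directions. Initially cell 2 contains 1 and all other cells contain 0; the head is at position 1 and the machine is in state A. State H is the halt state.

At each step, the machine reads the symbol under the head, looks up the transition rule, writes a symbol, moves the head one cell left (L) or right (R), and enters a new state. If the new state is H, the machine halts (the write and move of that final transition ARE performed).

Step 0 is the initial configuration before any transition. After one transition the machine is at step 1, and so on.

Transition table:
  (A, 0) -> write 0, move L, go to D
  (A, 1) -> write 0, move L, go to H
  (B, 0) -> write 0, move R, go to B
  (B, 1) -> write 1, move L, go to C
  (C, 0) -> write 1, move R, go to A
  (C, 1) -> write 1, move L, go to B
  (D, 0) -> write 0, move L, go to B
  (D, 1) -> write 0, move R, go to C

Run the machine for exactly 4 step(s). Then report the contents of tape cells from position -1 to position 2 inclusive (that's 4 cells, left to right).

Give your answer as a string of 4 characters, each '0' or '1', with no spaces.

Step 1: in state A at pos 1, read 0 -> (A,0)->write 0,move L,goto D. Now: state=D, head=0, tape[-1..3]=00010 (head:  ^)
Step 2: in state D at pos 0, read 0 -> (D,0)->write 0,move L,goto B. Now: state=B, head=-1, tape[-2..3]=000010 (head:  ^)
Step 3: in state B at pos -1, read 0 -> (B,0)->write 0,move R,goto B. Now: state=B, head=0, tape[-2..3]=000010 (head:   ^)
Step 4: in state B at pos 0, read 0 -> (B,0)->write 0,move R,goto B. Now: state=B, head=1, tape[-2..3]=000010 (head:    ^)

Answer: 0001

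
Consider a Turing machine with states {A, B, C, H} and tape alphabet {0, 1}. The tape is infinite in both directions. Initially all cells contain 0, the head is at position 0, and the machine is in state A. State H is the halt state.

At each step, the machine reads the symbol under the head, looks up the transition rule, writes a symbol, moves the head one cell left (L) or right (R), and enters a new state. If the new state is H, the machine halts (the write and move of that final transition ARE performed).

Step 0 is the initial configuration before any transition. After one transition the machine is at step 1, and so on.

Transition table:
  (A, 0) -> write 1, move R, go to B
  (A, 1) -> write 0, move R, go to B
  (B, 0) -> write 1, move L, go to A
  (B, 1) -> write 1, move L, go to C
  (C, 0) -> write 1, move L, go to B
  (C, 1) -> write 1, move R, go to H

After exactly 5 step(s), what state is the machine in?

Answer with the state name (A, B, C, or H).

Answer: B

Derivation:
Step 1: in state A at pos 0, read 0 -> (A,0)->write 1,move R,goto B. Now: state=B, head=1, tape[-1..2]=0100 (head:   ^)
Step 2: in state B at pos 1, read 0 -> (B,0)->write 1,move L,goto A. Now: state=A, head=0, tape[-1..2]=0110 (head:  ^)
Step 3: in state A at pos 0, read 1 -> (A,1)->write 0,move R,goto B. Now: state=B, head=1, tape[-1..2]=0010 (head:   ^)
Step 4: in state B at pos 1, read 1 -> (B,1)->write 1,move L,goto C. Now: state=C, head=0, tape[-1..2]=0010 (head:  ^)
Step 5: in state C at pos 0, read 0 -> (C,0)->write 1,move L,goto B. Now: state=B, head=-1, tape[-2..2]=00110 (head:  ^)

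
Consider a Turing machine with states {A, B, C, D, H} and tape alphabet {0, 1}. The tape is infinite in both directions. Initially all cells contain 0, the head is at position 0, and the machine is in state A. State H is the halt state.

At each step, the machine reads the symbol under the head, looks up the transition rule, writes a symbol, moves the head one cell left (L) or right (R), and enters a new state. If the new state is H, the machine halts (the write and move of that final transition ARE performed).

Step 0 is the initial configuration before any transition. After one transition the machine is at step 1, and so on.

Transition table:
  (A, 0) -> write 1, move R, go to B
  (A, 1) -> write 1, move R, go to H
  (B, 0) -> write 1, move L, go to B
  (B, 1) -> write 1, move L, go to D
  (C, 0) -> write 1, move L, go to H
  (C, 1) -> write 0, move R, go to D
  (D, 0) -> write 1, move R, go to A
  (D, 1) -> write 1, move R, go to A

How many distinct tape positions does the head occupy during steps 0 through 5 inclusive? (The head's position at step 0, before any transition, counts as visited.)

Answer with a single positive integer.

Answer: 3

Derivation:
Step 1: in state A at pos 0, read 0 -> (A,0)->write 1,move R,goto B. Now: state=B, head=1, tape[-1..2]=0100 (head:   ^)
Step 2: in state B at pos 1, read 0 -> (B,0)->write 1,move L,goto B. Now: state=B, head=0, tape[-1..2]=0110 (head:  ^)
Step 3: in state B at pos 0, read 1 -> (B,1)->write 1,move L,goto D. Now: state=D, head=-1, tape[-2..2]=00110 (head:  ^)
Step 4: in state D at pos -1, read 0 -> (D,0)->write 1,move R,goto A. Now: state=A, head=0, tape[-2..2]=01110 (head:   ^)
Step 5: in state A at pos 0, read 1 -> (A,1)->write 1,move R,goto H. Now: state=H, head=1, tape[-2..2]=01110 (head:    ^)
Head positions at steps 0..5: starting at 0, distinct positions visited = {-1, 0, 1} -> 3 position(s)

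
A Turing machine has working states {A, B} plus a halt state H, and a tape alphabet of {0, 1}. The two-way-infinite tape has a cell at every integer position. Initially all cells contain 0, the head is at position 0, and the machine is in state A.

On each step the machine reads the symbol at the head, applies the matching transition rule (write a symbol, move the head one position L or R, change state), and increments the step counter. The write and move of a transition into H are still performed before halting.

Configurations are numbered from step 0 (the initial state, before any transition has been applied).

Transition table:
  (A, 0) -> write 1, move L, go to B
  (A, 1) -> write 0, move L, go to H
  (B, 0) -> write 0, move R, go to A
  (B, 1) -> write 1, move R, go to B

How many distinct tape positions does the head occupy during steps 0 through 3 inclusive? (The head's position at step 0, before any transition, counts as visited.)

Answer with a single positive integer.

Step 1: in state A at pos 0, read 0 -> (A,0)->write 1,move L,goto B. Now: state=B, head=-1, tape[-2..1]=0010 (head:  ^)
Step 2: in state B at pos -1, read 0 -> (B,0)->write 0,move R,goto A. Now: state=A, head=0, tape[-2..1]=0010 (head:   ^)
Step 3: in state A at pos 0, read 1 -> (A,1)->write 0,move L,goto H. Now: state=H, head=-1, tape[-2..1]=0000 (head:  ^)
Head positions at steps 0..3: starting at 0, distinct positions visited = {-1, 0} -> 2 position(s)

Answer: 2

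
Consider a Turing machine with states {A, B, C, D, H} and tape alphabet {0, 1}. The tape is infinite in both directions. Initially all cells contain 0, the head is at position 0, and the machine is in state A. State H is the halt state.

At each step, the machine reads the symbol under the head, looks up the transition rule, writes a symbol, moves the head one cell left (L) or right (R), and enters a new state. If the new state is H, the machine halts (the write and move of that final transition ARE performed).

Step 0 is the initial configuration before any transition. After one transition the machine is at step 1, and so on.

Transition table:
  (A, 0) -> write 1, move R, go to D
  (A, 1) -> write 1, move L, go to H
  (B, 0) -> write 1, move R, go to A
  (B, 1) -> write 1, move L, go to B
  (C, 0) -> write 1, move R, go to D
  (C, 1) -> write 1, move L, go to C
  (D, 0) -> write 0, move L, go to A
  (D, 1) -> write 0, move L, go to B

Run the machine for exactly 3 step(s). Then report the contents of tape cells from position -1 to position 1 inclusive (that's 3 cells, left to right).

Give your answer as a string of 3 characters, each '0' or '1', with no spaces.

Step 1: in state A at pos 0, read 0 -> (A,0)->write 1,move R,goto D. Now: state=D, head=1, tape[-1..2]=0100 (head:   ^)
Step 2: in state D at pos 1, read 0 -> (D,0)->write 0,move L,goto A. Now: state=A, head=0, tape[-1..2]=0100 (head:  ^)
Step 3: in state A at pos 0, read 1 -> (A,1)->write 1,move L,goto H. Now: state=H, head=-1, tape[-2..2]=00100 (head:  ^)

Answer: 010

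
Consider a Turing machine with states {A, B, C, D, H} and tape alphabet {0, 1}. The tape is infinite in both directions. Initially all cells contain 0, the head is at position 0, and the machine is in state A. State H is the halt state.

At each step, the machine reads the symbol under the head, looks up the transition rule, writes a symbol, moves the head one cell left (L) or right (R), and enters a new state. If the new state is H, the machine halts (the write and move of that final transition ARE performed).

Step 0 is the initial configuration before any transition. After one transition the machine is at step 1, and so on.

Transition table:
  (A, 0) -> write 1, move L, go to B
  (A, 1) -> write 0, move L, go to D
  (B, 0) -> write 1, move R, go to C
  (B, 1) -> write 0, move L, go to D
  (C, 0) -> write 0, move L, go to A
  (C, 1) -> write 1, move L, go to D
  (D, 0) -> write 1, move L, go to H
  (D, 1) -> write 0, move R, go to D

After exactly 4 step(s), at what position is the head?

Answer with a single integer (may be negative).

Answer: 0

Derivation:
Step 1: in state A at pos 0, read 0 -> (A,0)->write 1,move L,goto B. Now: state=B, head=-1, tape[-2..1]=0010 (head:  ^)
Step 2: in state B at pos -1, read 0 -> (B,0)->write 1,move R,goto C. Now: state=C, head=0, tape[-2..1]=0110 (head:   ^)
Step 3: in state C at pos 0, read 1 -> (C,1)->write 1,move L,goto D. Now: state=D, head=-1, tape[-2..1]=0110 (head:  ^)
Step 4: in state D at pos -1, read 1 -> (D,1)->write 0,move R,goto D. Now: state=D, head=0, tape[-2..1]=0010 (head:   ^)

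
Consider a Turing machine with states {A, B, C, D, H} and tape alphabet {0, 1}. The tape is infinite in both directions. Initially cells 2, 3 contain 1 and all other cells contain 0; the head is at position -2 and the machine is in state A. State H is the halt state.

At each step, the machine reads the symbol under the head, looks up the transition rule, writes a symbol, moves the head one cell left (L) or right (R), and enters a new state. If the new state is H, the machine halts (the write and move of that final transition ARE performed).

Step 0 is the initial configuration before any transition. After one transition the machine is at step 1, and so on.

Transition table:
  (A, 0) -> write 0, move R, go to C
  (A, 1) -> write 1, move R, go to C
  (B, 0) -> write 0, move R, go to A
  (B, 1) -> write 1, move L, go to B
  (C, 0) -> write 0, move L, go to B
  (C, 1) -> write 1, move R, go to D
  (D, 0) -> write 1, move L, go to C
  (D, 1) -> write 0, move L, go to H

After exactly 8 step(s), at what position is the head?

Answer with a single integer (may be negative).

Answer: 0

Derivation:
Step 1: in state A at pos -2, read 0 -> (A,0)->write 0,move R,goto C. Now: state=C, head=-1, tape[-3..4]=00000110 (head:   ^)
Step 2: in state C at pos -1, read 0 -> (C,0)->write 0,move L,goto B. Now: state=B, head=-2, tape[-3..4]=00000110 (head:  ^)
Step 3: in state B at pos -2, read 0 -> (B,0)->write 0,move R,goto A. Now: state=A, head=-1, tape[-3..4]=00000110 (head:   ^)
Step 4: in state A at pos -1, read 0 -> (A,0)->write 0,move R,goto C. Now: state=C, head=0, tape[-3..4]=00000110 (head:    ^)
Step 5: in state C at pos 0, read 0 -> (C,0)->write 0,move L,goto B. Now: state=B, head=-1, tape[-3..4]=00000110 (head:   ^)
Step 6: in state B at pos -1, read 0 -> (B,0)->write 0,move R,goto A. Now: state=A, head=0, tape[-3..4]=00000110 (head:    ^)
Step 7: in state A at pos 0, read 0 -> (A,0)->write 0,move R,goto C. Now: state=C, head=1, tape[-3..4]=00000110 (head:     ^)
Step 8: in state C at pos 1, read 0 -> (C,0)->write 0,move L,goto B. Now: state=B, head=0, tape[-3..4]=00000110 (head:    ^)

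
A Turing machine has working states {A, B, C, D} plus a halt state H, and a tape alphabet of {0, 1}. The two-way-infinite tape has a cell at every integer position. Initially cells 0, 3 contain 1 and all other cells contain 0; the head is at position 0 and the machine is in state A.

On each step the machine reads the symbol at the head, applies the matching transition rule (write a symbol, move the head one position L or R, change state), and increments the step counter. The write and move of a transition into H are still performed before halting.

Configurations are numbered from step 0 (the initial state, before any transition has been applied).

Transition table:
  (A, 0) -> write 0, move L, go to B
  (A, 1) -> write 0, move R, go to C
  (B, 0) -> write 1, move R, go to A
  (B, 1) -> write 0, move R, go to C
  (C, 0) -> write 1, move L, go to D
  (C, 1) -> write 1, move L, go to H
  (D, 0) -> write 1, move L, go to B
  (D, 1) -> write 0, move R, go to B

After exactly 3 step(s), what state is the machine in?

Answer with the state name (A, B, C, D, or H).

Step 1: in state A at pos 0, read 1 -> (A,1)->write 0,move R,goto C. Now: state=C, head=1, tape[-1..4]=000010 (head:   ^)
Step 2: in state C at pos 1, read 0 -> (C,0)->write 1,move L,goto D. Now: state=D, head=0, tape[-1..4]=001010 (head:  ^)
Step 3: in state D at pos 0, read 0 -> (D,0)->write 1,move L,goto B. Now: state=B, head=-1, tape[-2..4]=0011010 (head:  ^)

Answer: B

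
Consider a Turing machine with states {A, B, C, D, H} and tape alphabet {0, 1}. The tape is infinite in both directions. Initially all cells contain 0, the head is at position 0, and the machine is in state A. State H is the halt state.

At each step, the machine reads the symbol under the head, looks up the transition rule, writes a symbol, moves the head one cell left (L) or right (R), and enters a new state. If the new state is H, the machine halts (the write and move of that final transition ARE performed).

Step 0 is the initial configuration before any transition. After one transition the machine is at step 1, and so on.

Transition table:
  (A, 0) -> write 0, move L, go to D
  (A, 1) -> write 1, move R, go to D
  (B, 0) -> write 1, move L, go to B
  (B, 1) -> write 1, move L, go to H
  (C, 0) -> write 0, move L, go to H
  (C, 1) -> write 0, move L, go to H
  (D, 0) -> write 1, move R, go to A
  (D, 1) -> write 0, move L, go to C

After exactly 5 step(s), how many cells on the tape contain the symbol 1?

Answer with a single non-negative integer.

Step 1: in state A at pos 0, read 0 -> (A,0)->write 0,move L,goto D. Now: state=D, head=-1, tape[-2..1]=0000 (head:  ^)
Step 2: in state D at pos -1, read 0 -> (D,0)->write 1,move R,goto A. Now: state=A, head=0, tape[-2..1]=0100 (head:   ^)
Step 3: in state A at pos 0, read 0 -> (A,0)->write 0,move L,goto D. Now: state=D, head=-1, tape[-2..1]=0100 (head:  ^)
Step 4: in state D at pos -1, read 1 -> (D,1)->write 0,move L,goto C. Now: state=C, head=-2, tape[-3..1]=00000 (head:  ^)
Step 5: in state C at pos -2, read 0 -> (C,0)->write 0,move L,goto H. Now: state=H, head=-3, tape[-4..1]=000000 (head:  ^)
No cell contains 1 after step 5 -> 0 cell(s)

Answer: 0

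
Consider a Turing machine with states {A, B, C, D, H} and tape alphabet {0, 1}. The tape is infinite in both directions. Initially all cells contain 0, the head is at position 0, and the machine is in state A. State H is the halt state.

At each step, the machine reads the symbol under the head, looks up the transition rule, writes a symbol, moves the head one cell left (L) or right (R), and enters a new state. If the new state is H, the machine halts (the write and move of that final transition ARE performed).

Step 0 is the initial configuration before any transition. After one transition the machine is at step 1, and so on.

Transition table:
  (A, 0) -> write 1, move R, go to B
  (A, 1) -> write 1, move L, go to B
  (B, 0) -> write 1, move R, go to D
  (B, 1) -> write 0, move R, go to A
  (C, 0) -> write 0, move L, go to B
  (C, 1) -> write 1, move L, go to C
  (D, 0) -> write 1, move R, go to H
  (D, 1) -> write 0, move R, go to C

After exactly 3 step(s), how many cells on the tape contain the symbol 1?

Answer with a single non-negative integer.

Step 1: in state A at pos 0, read 0 -> (A,0)->write 1,move R,goto B. Now: state=B, head=1, tape[-1..2]=0100 (head:   ^)
Step 2: in state B at pos 1, read 0 -> (B,0)->write 1,move R,goto D. Now: state=D, head=2, tape[-1..3]=01100 (head:    ^)
Step 3: in state D at pos 2, read 0 -> (D,0)->write 1,move R,goto H. Now: state=H, head=3, tape[-1..4]=011100 (head:     ^)
Cells containing 1 after step 3: {0, 1, 2} -> 3 cell(s)

Answer: 3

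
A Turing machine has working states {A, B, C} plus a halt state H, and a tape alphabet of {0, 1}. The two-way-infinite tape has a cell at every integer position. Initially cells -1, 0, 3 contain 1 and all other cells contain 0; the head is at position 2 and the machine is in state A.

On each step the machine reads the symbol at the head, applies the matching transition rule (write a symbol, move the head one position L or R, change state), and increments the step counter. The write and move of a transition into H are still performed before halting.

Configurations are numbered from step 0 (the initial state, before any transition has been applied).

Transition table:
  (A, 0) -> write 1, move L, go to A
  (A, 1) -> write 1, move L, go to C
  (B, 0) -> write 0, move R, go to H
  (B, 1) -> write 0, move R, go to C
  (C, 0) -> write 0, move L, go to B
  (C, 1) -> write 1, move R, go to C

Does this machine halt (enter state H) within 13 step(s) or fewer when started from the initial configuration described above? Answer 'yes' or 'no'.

Answer: yes

Derivation:
Step 1: in state A at pos 2, read 0 -> (A,0)->write 1,move L,goto A. Now: state=A, head=1, tape[-2..4]=0110110 (head:    ^)
Step 2: in state A at pos 1, read 0 -> (A,0)->write 1,move L,goto A. Now: state=A, head=0, tape[-2..4]=0111110 (head:   ^)
Step 3: in state A at pos 0, read 1 -> (A,1)->write 1,move L,goto C. Now: state=C, head=-1, tape[-2..4]=0111110 (head:  ^)
Step 4: in state C at pos -1, read 1 -> (C,1)->write 1,move R,goto C. Now: state=C, head=0, tape[-2..4]=0111110 (head:   ^)
Step 5: in state C at pos 0, read 1 -> (C,1)->write 1,move R,goto C. Now: state=C, head=1, tape[-2..4]=0111110 (head:    ^)
Step 6: in state C at pos 1, read 1 -> (C,1)->write 1,move R,goto C. Now: state=C, head=2, tape[-2..4]=0111110 (head:     ^)
Step 7: in state C at pos 2, read 1 -> (C,1)->write 1,move R,goto C. Now: state=C, head=3, tape[-2..4]=0111110 (head:      ^)
Step 8: in state C at pos 3, read 1 -> (C,1)->write 1,move R,goto C. Now: state=C, head=4, tape[-2..5]=01111100 (head:       ^)
Step 9: in state C at pos 4, read 0 -> (C,0)->write 0,move L,goto B. Now: state=B, head=3, tape[-2..5]=01111100 (head:      ^)
Step 10: in state B at pos 3, read 1 -> (B,1)->write 0,move R,goto C. Now: state=C, head=4, tape[-2..5]=01111000 (head:       ^)
Step 11: in state C at pos 4, read 0 -> (C,0)->write 0,move L,goto B. Now: state=B, head=3, tape[-2..5]=01111000 (head:      ^)
Step 12: in state B at pos 3, read 0 -> (B,0)->write 0,move R,goto H. Now: state=H, head=4, tape[-2..5]=01111000 (head:       ^)
State H reached at step 12; 12 <= 13 -> yes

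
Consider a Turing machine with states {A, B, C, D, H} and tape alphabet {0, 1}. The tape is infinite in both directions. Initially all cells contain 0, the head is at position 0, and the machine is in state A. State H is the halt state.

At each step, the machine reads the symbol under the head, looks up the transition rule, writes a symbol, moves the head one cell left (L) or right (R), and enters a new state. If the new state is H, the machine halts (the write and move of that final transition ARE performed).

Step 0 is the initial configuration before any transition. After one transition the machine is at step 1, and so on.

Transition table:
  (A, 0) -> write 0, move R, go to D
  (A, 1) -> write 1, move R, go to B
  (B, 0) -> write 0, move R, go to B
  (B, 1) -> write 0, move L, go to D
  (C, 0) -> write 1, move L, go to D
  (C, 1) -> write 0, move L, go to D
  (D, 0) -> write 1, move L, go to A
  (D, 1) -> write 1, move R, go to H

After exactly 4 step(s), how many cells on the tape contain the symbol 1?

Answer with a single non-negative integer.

Step 1: in state A at pos 0, read 0 -> (A,0)->write 0,move R,goto D. Now: state=D, head=1, tape[-1..2]=0000 (head:   ^)
Step 2: in state D at pos 1, read 0 -> (D,0)->write 1,move L,goto A. Now: state=A, head=0, tape[-1..2]=0010 (head:  ^)
Step 3: in state A at pos 0, read 0 -> (A,0)->write 0,move R,goto D. Now: state=D, head=1, tape[-1..2]=0010 (head:   ^)
Step 4: in state D at pos 1, read 1 -> (D,1)->write 1,move R,goto H. Now: state=H, head=2, tape[-1..3]=00100 (head:    ^)
Cells containing 1 after step 4: {1} -> 1 cell(s)

Answer: 1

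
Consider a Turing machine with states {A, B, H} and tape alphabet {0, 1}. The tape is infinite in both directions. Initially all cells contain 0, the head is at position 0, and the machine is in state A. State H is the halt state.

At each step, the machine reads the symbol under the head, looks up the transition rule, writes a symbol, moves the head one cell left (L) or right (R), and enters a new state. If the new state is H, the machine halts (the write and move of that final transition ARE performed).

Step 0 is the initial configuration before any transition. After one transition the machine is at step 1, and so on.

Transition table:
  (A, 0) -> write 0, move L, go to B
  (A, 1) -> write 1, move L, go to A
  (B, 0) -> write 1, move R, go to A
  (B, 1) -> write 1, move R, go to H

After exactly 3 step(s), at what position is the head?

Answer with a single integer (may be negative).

Answer: -1

Derivation:
Step 1: in state A at pos 0, read 0 -> (A,0)->write 0,move L,goto B. Now: state=B, head=-1, tape[-2..1]=0000 (head:  ^)
Step 2: in state B at pos -1, read 0 -> (B,0)->write 1,move R,goto A. Now: state=A, head=0, tape[-2..1]=0100 (head:   ^)
Step 3: in state A at pos 0, read 0 -> (A,0)->write 0,move L,goto B. Now: state=B, head=-1, tape[-2..1]=0100 (head:  ^)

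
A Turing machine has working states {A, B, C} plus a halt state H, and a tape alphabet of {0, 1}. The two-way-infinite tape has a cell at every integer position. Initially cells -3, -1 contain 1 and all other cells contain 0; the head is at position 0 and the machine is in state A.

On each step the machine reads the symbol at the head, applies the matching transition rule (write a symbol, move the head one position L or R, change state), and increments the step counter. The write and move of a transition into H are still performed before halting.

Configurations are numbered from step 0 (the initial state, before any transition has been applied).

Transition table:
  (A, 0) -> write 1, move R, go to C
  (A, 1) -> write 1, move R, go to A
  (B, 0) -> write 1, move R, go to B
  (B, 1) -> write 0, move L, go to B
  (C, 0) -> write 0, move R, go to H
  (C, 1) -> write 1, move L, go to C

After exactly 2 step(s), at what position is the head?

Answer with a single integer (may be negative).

Step 1: in state A at pos 0, read 0 -> (A,0)->write 1,move R,goto C. Now: state=C, head=1, tape[-4..2]=0101100 (head:      ^)
Step 2: in state C at pos 1, read 0 -> (C,0)->write 0,move R,goto H. Now: state=H, head=2, tape[-4..3]=01011000 (head:       ^)

Answer: 2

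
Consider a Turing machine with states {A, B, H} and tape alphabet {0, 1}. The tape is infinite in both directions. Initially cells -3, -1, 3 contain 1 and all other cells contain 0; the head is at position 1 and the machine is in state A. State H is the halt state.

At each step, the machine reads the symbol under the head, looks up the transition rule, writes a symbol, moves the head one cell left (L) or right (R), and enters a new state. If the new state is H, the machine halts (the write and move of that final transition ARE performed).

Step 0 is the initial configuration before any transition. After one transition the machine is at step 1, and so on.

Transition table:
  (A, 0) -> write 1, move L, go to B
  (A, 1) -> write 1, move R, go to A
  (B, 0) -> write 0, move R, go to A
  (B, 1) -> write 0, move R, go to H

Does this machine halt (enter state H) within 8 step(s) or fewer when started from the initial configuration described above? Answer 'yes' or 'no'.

Answer: yes

Derivation:
Step 1: in state A at pos 1, read 0 -> (A,0)->write 1,move L,goto B. Now: state=B, head=0, tape[-4..4]=010101010 (head:     ^)
Step 2: in state B at pos 0, read 0 -> (B,0)->write 0,move R,goto A. Now: state=A, head=1, tape[-4..4]=010101010 (head:      ^)
Step 3: in state A at pos 1, read 1 -> (A,1)->write 1,move R,goto A. Now: state=A, head=2, tape[-4..4]=010101010 (head:       ^)
Step 4: in state A at pos 2, read 0 -> (A,0)->write 1,move L,goto B. Now: state=B, head=1, tape[-4..4]=010101110 (head:      ^)
Step 5: in state B at pos 1, read 1 -> (B,1)->write 0,move R,goto H. Now: state=H, head=2, tape[-4..4]=010100110 (head:       ^)
State H reached at step 5; 5 <= 8 -> yes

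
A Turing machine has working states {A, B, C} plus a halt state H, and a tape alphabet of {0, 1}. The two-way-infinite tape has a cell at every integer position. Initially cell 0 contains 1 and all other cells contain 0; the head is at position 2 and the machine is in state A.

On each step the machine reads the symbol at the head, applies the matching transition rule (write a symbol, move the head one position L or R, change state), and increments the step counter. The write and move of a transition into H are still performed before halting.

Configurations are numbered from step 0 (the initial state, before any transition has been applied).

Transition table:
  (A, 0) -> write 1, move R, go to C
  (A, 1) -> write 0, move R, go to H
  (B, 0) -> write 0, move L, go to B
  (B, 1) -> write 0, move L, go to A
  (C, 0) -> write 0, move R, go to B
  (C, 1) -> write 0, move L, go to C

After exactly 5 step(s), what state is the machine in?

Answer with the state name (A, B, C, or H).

Answer: A

Derivation:
Step 1: in state A at pos 2, read 0 -> (A,0)->write 1,move R,goto C. Now: state=C, head=3, tape[-1..4]=010100 (head:     ^)
Step 2: in state C at pos 3, read 0 -> (C,0)->write 0,move R,goto B. Now: state=B, head=4, tape[-1..5]=0101000 (head:      ^)
Step 3: in state B at pos 4, read 0 -> (B,0)->write 0,move L,goto B. Now: state=B, head=3, tape[-1..5]=0101000 (head:     ^)
Step 4: in state B at pos 3, read 0 -> (B,0)->write 0,move L,goto B. Now: state=B, head=2, tape[-1..5]=0101000 (head:    ^)
Step 5: in state B at pos 2, read 1 -> (B,1)->write 0,move L,goto A. Now: state=A, head=1, tape[-1..5]=0100000 (head:   ^)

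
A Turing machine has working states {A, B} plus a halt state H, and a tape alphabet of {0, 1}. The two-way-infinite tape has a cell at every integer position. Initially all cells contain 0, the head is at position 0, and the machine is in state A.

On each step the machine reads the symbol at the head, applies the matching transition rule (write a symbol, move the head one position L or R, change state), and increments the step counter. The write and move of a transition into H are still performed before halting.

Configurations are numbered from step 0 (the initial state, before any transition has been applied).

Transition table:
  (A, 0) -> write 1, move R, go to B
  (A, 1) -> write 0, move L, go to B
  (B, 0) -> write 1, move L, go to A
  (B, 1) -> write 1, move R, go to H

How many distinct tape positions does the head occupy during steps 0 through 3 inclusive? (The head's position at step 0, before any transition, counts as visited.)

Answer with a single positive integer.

Answer: 3

Derivation:
Step 1: in state A at pos 0, read 0 -> (A,0)->write 1,move R,goto B. Now: state=B, head=1, tape[-1..2]=0100 (head:   ^)
Step 2: in state B at pos 1, read 0 -> (B,0)->write 1,move L,goto A. Now: state=A, head=0, tape[-1..2]=0110 (head:  ^)
Step 3: in state A at pos 0, read 1 -> (A,1)->write 0,move L,goto B. Now: state=B, head=-1, tape[-2..2]=00010 (head:  ^)
Head positions at steps 0..3: starting at 0, distinct positions visited = {-1, 0, 1} -> 3 position(s)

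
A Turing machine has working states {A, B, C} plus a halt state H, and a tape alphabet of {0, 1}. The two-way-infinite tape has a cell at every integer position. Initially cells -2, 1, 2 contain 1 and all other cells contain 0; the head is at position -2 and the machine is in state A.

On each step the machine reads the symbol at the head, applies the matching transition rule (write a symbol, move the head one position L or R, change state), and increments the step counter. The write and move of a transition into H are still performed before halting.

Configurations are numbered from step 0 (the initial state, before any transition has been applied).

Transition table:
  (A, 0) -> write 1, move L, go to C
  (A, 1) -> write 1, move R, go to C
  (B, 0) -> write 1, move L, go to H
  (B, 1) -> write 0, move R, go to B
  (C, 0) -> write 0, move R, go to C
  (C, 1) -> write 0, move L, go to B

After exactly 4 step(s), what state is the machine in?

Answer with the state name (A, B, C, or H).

Answer: B

Derivation:
Step 1: in state A at pos -2, read 1 -> (A,1)->write 1,move R,goto C. Now: state=C, head=-1, tape[-3..3]=0100110 (head:   ^)
Step 2: in state C at pos -1, read 0 -> (C,0)->write 0,move R,goto C. Now: state=C, head=0, tape[-3..3]=0100110 (head:    ^)
Step 3: in state C at pos 0, read 0 -> (C,0)->write 0,move R,goto C. Now: state=C, head=1, tape[-3..3]=0100110 (head:     ^)
Step 4: in state C at pos 1, read 1 -> (C,1)->write 0,move L,goto B. Now: state=B, head=0, tape[-3..3]=0100010 (head:    ^)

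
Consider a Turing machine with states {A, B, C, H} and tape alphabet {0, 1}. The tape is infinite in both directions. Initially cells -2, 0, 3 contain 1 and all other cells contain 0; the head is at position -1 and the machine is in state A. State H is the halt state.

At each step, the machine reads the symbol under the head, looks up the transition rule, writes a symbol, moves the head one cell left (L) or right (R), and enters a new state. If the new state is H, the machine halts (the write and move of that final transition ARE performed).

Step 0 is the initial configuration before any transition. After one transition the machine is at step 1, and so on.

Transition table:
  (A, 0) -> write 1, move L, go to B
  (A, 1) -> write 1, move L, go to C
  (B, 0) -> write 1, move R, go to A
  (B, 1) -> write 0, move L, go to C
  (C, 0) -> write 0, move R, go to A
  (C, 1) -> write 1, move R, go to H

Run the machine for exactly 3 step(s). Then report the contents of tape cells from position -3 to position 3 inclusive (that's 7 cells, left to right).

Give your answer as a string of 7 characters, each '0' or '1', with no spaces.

Answer: 0011001

Derivation:
Step 1: in state A at pos -1, read 0 -> (A,0)->write 1,move L,goto B. Now: state=B, head=-2, tape[-3..4]=01110010 (head:  ^)
Step 2: in state B at pos -2, read 1 -> (B,1)->write 0,move L,goto C. Now: state=C, head=-3, tape[-4..4]=000110010 (head:  ^)
Step 3: in state C at pos -3, read 0 -> (C,0)->write 0,move R,goto A. Now: state=A, head=-2, tape[-4..4]=000110010 (head:   ^)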